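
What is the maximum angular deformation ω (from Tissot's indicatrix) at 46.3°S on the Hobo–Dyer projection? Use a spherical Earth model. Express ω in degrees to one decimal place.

Hobo–Dyer is a cylindrical equal-area projection with standard parallels at ±37.5°. Cylindrical equal-area (φ₀ = 37.5°): h = cos φ / cos 37.5° along meridians, k = cos 37.5° / cos φ along parallels; h·k = 1.
At 46.3°: h = 0.8708, k = 1.148; principal scales a = 1.148, b = 0.8708.
sin(ω/2) = (a − b)/(a + b) = 0.2775/2.019 = 0.1374, so ω = 2 arcsin(0.1374) ≈ 15.8°.

15.8°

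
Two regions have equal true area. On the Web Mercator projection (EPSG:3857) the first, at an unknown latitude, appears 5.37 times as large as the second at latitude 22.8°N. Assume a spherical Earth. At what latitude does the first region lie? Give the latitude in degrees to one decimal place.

66.6°

Mercator areal scale is sec²φ, so apparent-area ratio = sec²φ₁ / sec²φ₂ = cos²φ₂ / cos²φ₁.
cos²φ₂ / cos²φ₁ = 5.37  ⇒  cos φ₁ = cos 22.8° / √5.37 = 0.9219/2.317 = 0.3978.
φ₁ = arccos(0.3978) ≈ 66.6°.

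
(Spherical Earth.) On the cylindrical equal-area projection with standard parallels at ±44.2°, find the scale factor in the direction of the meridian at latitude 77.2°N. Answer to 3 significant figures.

0.309

Cylindrical equal-area (φ₀ = 44.2°): h = cos φ / cos 44.2° along meridians, k = cos 44.2° / cos φ along parallels; h·k = 1.
h = cos 77.2° / cos 44.2° = 0.2215/0.7169 = 0.3090.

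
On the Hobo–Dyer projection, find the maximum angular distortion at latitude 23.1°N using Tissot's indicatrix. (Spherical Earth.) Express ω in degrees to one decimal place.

16.9°

The Hobo–Dyer projection is cylindrical equal-area with φ₀ = 37.5°. Cylindrical equal-area (φ₀ = 37.5°): h = cos φ / cos 37.5° along meridians, k = cos 37.5° / cos φ along parallels; h·k = 1.
At 23.1°: h = 1.159, k = 0.8625; principal scales a = 1.159, b = 0.8625.
sin(ω/2) = (a − b)/(a + b) = 0.2969/2.022 = 0.1468, so ω = 2 arcsin(0.1468) ≈ 16.9°.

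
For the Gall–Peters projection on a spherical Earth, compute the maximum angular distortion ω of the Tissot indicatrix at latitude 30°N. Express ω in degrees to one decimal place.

Gall–Peters is a cylindrical equal-area projection with standard parallels at ±45°. Cylindrical equal-area (φ₀ = 45°): h = cos φ / cos 45° along meridians, k = cos 45° / cos φ along parallels; h·k = 1.
At 30°: h = 1.225, k = 0.8165; principal scales a = 1.225, b = 0.8165.
sin(ω/2) = (a − b)/(a + b) = 0.4082/2.041 = 0.2000, so ω = 2 arcsin(0.2000) ≈ 23.1°.

23.1°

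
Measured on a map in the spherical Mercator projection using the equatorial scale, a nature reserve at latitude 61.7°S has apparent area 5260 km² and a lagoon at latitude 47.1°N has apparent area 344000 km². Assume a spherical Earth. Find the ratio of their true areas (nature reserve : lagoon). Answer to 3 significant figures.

On Mercator the areal scale is sec²φ, so true area = apparent × cos²φ.
True area of nature reserve: 5260 × cos²(61.7°) = 5260 × 0.2248 = 1182 km².
True area of lagoon: 344000 × cos²(47.1°) = 344000 × 0.4634 = 159400 km².
Ratio = 1182 / 159400 ≈ 0.00742.

0.00742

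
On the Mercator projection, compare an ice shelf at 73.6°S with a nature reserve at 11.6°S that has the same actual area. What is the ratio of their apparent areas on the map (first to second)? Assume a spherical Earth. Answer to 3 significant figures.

Mercator areal scale is sec²φ.
At 73.6°: sec²(73.6°) = 1/0.2823² = 12.54.
At 11.6°: sec²(11.6°) = 1/0.9796² = 1.042.
Ratio = 12.54/1.042 = cos²(11.6°)/cos²(73.6°) ≈ 12.0.

12.0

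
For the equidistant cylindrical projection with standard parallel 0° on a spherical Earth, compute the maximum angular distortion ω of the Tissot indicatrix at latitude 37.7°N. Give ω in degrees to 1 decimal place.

In the plate carrée (x = Rλ, y = Rφ), meridians are true-scale (h = 1) and parallels are stretched by k = sec φ.
At 37.7°: h = 1.000, k = 1.264; principal scales a = 1.264, b = 1.000.
sin(ω/2) = (a − b)/(a + b) = 0.2639/2.264 = 0.1166, so ω = 2 arcsin(0.1166) ≈ 13.4°.

13.4°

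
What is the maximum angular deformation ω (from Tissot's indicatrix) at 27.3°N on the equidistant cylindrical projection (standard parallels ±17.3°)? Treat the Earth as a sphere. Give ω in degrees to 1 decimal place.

In the equirectangular projection with standard parallel φ₀ = 17.3° (x = Rλ cos φ₀, y = Rφ), meridians are true-scale (h = 1) and the parallel scale is k = cos φ₀ / cos φ.
At 27.3°: h = 1.000, k = 1.074; principal scales a = 1.074, b = 1.000.
sin(ω/2) = (a − b)/(a + b) = 0.07443/2.074 = 0.03588, so ω = 2 arcsin(0.03588) ≈ 4.1°.

4.1°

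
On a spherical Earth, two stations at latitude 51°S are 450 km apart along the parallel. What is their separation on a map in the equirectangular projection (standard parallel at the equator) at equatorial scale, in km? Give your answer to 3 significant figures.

715 km

Plate carrée maps x = Rλ, y = Rφ. The meridian scale is h = 1 and the parallel scale is k = 1/cos φ = sec φ.
Along the parallel, k = sec 51° = 1/0.6293 = 1.589.
Map distance = 450 × 1.589 ≈ 715 km.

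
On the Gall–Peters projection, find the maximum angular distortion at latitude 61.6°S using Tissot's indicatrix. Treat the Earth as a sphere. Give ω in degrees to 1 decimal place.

44.3°

The Gall–Peters projection is cylindrical equal-area with φ₀ = 45°. A cylindrical equal-area projection with standard parallel φ₀ has meridian scale h = cos φ / cos φ₀ and parallel scale k = cos φ₀ / cos φ (so areas are preserved, h·k = 1).
At 61.6°: h = 0.6726, k = 1.487; principal scales a = 1.487, b = 0.6726.
sin(ω/2) = (a − b)/(a + b) = 0.8141/2.159 = 0.3770, so ω = 2 arcsin(0.3770) ≈ 44.3°.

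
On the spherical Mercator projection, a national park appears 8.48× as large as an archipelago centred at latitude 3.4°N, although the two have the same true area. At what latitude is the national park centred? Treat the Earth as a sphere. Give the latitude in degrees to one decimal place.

Mercator areal scale is sec²φ, so apparent-area ratio = sec²φ₁ / sec²φ₂ = cos²φ₂ / cos²φ₁.
cos²φ₂ / cos²φ₁ = 8.48  ⇒  cos φ₁ = cos 3.4° / √8.48 = 0.9982/2.912 = 0.3428.
φ₁ = arccos(0.3428) ≈ 70.0°.

70.0°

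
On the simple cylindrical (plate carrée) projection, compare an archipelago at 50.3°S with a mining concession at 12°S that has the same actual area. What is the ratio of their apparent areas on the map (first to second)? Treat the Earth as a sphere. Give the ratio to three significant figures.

1.53

Plate carrée maps x = Rλ, y = Rφ. The meridian scale is h = 1 and the parallel scale is k = 1/cos φ = sec φ.
Areal scale at 50.3°: h·k = 1.000 × 1.566 = 1.566.
Areal scale at 12°: h·k = 1.000 × 1.022 = 1.022.
Ratio = 1.566/1.022 ≈ 1.53.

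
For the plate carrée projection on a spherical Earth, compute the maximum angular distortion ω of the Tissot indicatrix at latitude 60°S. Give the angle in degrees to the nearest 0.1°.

38.9°

For the equirectangular projection with φ₀ = 0 (plate carrée), h = 1 along meridians and k = sec φ along parallels.
At 60°: h = 1.000, k = 2.000; principal scales a = 2.000, b = 1.000.
sin(ω/2) = (a − b)/(a + b) = 1.0000/3.000 = 0.3333, so ω = 2 arcsin(0.3333) ≈ 38.9°.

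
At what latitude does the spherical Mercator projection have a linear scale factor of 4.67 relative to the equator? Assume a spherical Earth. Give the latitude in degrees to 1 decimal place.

Mercator scale is k = sec φ = 1/cos φ.
1/cos φ = 4.67  ⇒  cos φ = 0.2141  ⇒  φ = arccos(0.2141) ≈ 77.6°.

77.6°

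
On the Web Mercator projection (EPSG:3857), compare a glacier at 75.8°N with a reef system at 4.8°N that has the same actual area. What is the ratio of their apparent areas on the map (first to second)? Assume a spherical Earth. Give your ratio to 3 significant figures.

Mercator areal scale is sec²φ.
At 75.8°: sec²(75.8°) = 1/0.2453² = 16.62.
At 4.8°: sec²(4.8°) = 1/0.9965² = 1.007.
Ratio = 16.62/1.007 = cos²(4.8°)/cos²(75.8°) ≈ 16.5.

16.5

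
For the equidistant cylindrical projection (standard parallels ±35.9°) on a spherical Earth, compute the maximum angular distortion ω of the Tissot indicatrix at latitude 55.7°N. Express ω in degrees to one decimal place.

20.7°

In the equirectangular projection with standard parallel φ₀ = 35.9° (x = Rλ cos φ₀, y = Rφ), meridians are true-scale (h = 1) and the parallel scale is k = cos φ₀ / cos φ.
At 55.7°: h = 1.000, k = 1.437; principal scales a = 1.437, b = 1.000.
sin(ω/2) = (a − b)/(a + b) = 0.4375/2.437 = 0.1795, so ω = 2 arcsin(0.1795) ≈ 20.7°.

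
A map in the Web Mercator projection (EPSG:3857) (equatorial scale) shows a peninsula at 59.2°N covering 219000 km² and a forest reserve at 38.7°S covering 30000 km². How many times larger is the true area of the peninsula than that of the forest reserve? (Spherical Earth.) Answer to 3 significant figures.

Since Mercator area scale is 1/cos²φ, the true area equals the apparent area multiplied by cos²φ.
True area of peninsula: 219000 × cos²(59.2°) = 219000 × 0.2622 = 57420 km².
True area of forest reserve: 30000 × cos²(38.7°) = 30000 × 0.6091 = 18270 km².
Ratio = 57420 / 18270 ≈ 3.14.

3.14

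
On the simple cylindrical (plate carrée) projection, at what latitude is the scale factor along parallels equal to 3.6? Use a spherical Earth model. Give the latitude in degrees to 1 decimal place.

Plate carrée: h = 1, k = sec φ along parallels.
sec φ = 3.6  ⇒  cos φ = 0.2778  ⇒  φ ≈ 73.9°.

73.9°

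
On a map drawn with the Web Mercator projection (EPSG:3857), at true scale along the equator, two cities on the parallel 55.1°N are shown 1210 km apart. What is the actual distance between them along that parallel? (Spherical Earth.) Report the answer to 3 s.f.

Mercator is conformal, so the point scale is isotropic: h = k = sec φ = 1/cos φ.
Along the parallel at 55.1°, map distances are exaggerated by k = sec 55.1° = 1.748.
True distance = 1210 / 1.748 = 1210 × cos 55.1° ≈ 692 km.

692 km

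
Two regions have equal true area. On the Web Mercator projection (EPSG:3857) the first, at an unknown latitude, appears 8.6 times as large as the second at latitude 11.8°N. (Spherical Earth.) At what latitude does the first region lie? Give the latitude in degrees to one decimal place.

70.5°

For equal true areas on Mercator, apparent areas scale as sec²φ, so the ratio is cos²φ₂ / cos²φ₁.
cos²φ₂ / cos²φ₁ = 8.6  ⇒  cos φ₁ = cos 11.8° / √8.6 = 0.9789/2.933 = 0.3338.
φ₁ = arccos(0.3338) ≈ 70.5°.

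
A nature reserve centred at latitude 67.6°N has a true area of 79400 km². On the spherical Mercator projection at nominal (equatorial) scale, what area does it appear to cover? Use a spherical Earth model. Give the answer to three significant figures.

547000 km²

The Mercator projection is conformal; its linear scale factor is the same in every direction and equals sec φ = 1/cos φ.
Areal scale = k² = sec²φ = 1/cos²(67.6°) = 1/0.3811² = 6.886.
Apparent area = 79400 × 6.886 ≈ 547000 km².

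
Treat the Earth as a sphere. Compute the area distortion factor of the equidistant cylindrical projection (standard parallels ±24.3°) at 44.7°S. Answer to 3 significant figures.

1.28

In the equirectangular projection with standard parallel φ₀ = 24.3° (x = Rλ cos φ₀, y = Rφ), meridians are true-scale (h = 1) and the parallel scale is k = cos φ₀ / cos φ.
Areal scale = h·k = 1 × cos φ₀ / cos φ; at 44.7°, h = 1.000, k = 1.282, so h·k = 1.282.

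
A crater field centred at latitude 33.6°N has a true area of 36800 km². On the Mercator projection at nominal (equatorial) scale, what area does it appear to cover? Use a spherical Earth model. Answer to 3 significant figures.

The Mercator projection is conformal; its linear scale factor is the same in every direction and equals sec φ = 1/cos φ.
Areal scale = k² = sec²φ = 1/cos²(33.6°) = 1/0.8329² = 1.441.
Apparent area = 36800 × 1.441 ≈ 53000 km².

53000 km²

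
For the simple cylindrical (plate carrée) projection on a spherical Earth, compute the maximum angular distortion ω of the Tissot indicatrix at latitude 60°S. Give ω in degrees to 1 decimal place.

In the plate carrée (x = Rλ, y = Rφ), meridians are true-scale (h = 1) and parallels are stretched by k = sec φ.
At 60°: h = 1.000, k = 2.000; principal scales a = 2.000, b = 1.000.
sin(ω/2) = (a − b)/(a + b) = 1.0000/3.000 = 0.3333, so ω = 2 arcsin(0.3333) ≈ 38.9°.

38.9°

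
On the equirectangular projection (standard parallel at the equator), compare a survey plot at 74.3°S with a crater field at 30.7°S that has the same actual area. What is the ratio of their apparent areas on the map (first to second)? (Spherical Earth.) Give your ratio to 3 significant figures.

For the equirectangular projection with φ₀ = 0 (plate carrée), h = 1 along meridians and k = sec φ along parallels.
Areal scale at 74.3°: h·k = 1.000 × 3.695 = 3.695.
Areal scale at 30.7°: h·k = 1.000 × 1.163 = 1.163.
Ratio = 3.695/1.163 ≈ 3.18.

3.18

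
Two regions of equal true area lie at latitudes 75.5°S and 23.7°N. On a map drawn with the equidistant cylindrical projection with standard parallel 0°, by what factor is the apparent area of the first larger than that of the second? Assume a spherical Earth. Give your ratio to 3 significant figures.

3.66

For the equirectangular projection with φ₀ = 0 (plate carrée), h = 1 along meridians and k = sec φ along parallels.
Areal scale at 75.5°: h·k = 1.000 × 3.994 = 3.994.
Areal scale at 23.7°: h·k = 1.000 × 1.092 = 1.092.
Ratio = 3.994/1.092 ≈ 3.66.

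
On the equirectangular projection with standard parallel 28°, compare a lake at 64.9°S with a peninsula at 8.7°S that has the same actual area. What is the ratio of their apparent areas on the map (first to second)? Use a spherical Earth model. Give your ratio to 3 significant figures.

2.33

With standard parallel φ₀ = 28°, the equirectangular projection gives x = Rλ cos φ₀, y = Rφ, so h = 1 and k = cos 28° / cos φ.
Areal scale at 64.9°: h·k = 1.000 × 2.081 = 2.081.
Areal scale at 8.7°: h·k = 1.000 × 0.8932 = 0.8932.
Ratio = 2.081/0.8932 ≈ 2.33.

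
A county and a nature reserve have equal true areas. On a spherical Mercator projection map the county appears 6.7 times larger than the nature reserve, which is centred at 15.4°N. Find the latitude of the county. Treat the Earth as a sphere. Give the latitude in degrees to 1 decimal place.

For equal true areas on Mercator, apparent areas scale as sec²φ, so the ratio is cos²φ₂ / cos²φ₁.
cos²φ₂ / cos²φ₁ = 6.7  ⇒  cos φ₁ = cos 15.4° / √6.7 = 0.9641/2.588 = 0.3725.
φ₁ = arccos(0.3725) ≈ 68.1°.

68.1°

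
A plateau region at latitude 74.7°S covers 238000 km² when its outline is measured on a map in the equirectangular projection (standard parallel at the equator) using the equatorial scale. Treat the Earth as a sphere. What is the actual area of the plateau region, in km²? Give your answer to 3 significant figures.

For the equirectangular projection with φ₀ = 0 (plate carrée), h = 1 along meridians and k = sec φ along parallels.
Areal scale = h·k = 1 × sec φ; at 74.7°, h = 1.000, k = 3.790, so h·k = 3.790.
True area = apparent / (areal scale) = 238000 / 3.790 ≈ 62800 km².

62800 km²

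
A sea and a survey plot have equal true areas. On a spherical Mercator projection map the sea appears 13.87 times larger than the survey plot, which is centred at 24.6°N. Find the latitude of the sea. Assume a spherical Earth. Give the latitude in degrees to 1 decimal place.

On Mercator, (apparent₁)/(apparent₂) = sec²φ₁ / sec²φ₂ when true areas are equal.
cos²φ₂ / cos²φ₁ = 13.87  ⇒  cos φ₁ = cos 24.6° / √13.87 = 0.9092/3.724 = 0.2441.
φ₁ = arccos(0.2441) ≈ 75.9°.

75.9°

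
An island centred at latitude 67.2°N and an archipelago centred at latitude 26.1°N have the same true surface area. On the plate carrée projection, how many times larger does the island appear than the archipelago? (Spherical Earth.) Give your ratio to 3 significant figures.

For the equirectangular projection with φ₀ = 0 (plate carrée), h = 1 along meridians and k = sec φ along parallels.
Areal scale at 67.2°: h·k = 1.000 × 2.581 = 2.581.
Areal scale at 26.1°: h·k = 1.000 × 1.114 = 1.114.
Ratio = 2.581/1.114 ≈ 2.32.

2.32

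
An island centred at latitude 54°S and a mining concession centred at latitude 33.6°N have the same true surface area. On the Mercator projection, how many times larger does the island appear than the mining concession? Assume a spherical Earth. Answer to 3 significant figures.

Mercator areal scale is sec²φ.
At 54°: sec²(54°) = 1/0.5878² = 2.894.
At 33.6°: sec²(33.6°) = 1/0.8329² = 1.441.
Ratio = 2.894/1.441 = cos²(33.6°)/cos²(54°) ≈ 2.01.

2.01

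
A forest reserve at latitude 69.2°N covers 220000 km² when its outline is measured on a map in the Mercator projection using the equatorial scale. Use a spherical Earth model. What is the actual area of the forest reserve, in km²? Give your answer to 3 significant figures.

The Mercator projection is conformal; its linear scale factor is the same in every direction and equals sec φ = 1/cos φ.
Areal scale = k² = sec²φ = 1/cos²(69.2°) = 1/0.3551² = 7.930.
True area = apparent / (areal scale) = 220000 / 7.930 ≈ 27700 km².

27700 km²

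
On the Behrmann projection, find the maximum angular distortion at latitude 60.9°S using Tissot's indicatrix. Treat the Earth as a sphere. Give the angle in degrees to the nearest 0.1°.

62.7°

The Behrmann projection is cylindrical equal-area with φ₀ = 30°. For cylindrical equal-area with standard parallel φ₀, h = cos φ / cos φ₀ and k = cos φ₀ / cos φ, so h·k = 1.
At 60.9°: h = 0.5616, k = 1.781; principal scales a = 1.781, b = 0.5616.
sin(ω/2) = (a − b)/(a + b) = 1.219/2.342 = 0.5205, so ω = 2 arcsin(0.5205) ≈ 62.7°.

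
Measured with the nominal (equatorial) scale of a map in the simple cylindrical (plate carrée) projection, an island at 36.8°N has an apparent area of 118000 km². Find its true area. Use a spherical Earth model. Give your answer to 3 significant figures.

94500 km²

Plate carrée maps x = Rλ, y = Rφ. The meridian scale is h = 1 and the parallel scale is k = 1/cos φ = sec φ.
Areal scale = h·k = 1 × sec φ; at 36.8°, h = 1.000, k = 1.249, so h·k = 1.249.
True area = apparent / (areal scale) = 118000 / 1.249 ≈ 94500 km².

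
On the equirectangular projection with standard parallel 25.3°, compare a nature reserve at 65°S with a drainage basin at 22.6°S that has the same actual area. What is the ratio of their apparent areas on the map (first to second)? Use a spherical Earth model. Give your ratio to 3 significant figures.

In the equirectangular projection with standard parallel φ₀ = 25.3° (x = Rλ cos φ₀, y = Rφ), meridians are true-scale (h = 1) and the parallel scale is k = cos φ₀ / cos φ.
Areal scale at 65°: h·k = 1.000 × 2.139 = 2.139.
Areal scale at 22.6°: h·k = 1.000 × 0.9793 = 0.9793.
Ratio = 2.139/0.9793 ≈ 2.18.

2.18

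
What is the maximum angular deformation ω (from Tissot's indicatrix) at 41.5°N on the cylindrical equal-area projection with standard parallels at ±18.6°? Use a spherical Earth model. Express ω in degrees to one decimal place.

26.7°

A cylindrical equal-area projection with standard parallel φ₀ has meridian scale h = cos φ / cos φ₀ and parallel scale k = cos φ₀ / cos φ (so areas are preserved, h·k = 1).
At 41.5°: h = 0.7902, k = 1.265; principal scales a = 1.265, b = 0.7902.
sin(ω/2) = (a − b)/(a + b) = 0.4752/2.056 = 0.2312, so ω = 2 arcsin(0.2312) ≈ 26.7°.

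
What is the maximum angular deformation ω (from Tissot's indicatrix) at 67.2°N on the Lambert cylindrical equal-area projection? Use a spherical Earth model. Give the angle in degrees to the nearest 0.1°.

95.3°

The Lambert cylindrical equal-area projection is the cylindrical equal-area projection with its standard parallel at the equator (φ₀ = 0). Cylindrical equal-area (φ₀ = 0°): h = cos φ / cos 0° along meridians, k = cos 0° / cos φ along parallels; h·k = 1.
At 67.2°: h = 0.3875, k = 2.581; principal scales a = 2.581, b = 0.3875.
sin(ω/2) = (a − b)/(a + b) = 2.193/2.968 = 0.7389, so ω = 2 arcsin(0.7389) ≈ 95.3°.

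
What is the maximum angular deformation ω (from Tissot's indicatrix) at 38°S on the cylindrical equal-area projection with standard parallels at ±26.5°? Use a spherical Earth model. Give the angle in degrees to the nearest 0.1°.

Cylindrical equal-area (φ₀ = 26.5°): h = cos φ / cos 26.5° along meridians, k = cos 26.5° / cos φ along parallels; h·k = 1.
At 38°: h = 0.8805, k = 1.136; principal scales a = 1.136, b = 0.8805.
sin(ω/2) = (a − b)/(a + b) = 0.2552/2.016 = 0.1266, so ω = 2 arcsin(0.1266) ≈ 14.5°.

14.5°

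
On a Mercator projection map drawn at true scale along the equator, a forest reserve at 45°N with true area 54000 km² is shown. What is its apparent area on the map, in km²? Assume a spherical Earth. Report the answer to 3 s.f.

The Mercator projection is conformal; its linear scale factor is the same in every direction and equals sec φ = 1/cos φ.
Areal scale = k² = sec²φ = 1/cos²(45°) = 1/0.7071² = 2.000.
Apparent area = 54000 × 2.000 ≈ 108000 km².

108000 km²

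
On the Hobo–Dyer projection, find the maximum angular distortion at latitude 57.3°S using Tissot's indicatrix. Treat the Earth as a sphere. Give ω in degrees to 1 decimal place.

43.0°

Hobo–Dyer is a cylindrical equal-area projection with standard parallels at ±37.5°. For cylindrical equal-area with standard parallel φ₀, h = cos φ / cos φ₀ and k = cos φ₀ / cos φ, so h·k = 1.
At 57.3°: h = 0.6810, k = 1.469; principal scales a = 1.469, b = 0.6810.
sin(ω/2) = (a − b)/(a + b) = 0.7876/2.149 = 0.3664, so ω = 2 arcsin(0.3664) ≈ 43.0°.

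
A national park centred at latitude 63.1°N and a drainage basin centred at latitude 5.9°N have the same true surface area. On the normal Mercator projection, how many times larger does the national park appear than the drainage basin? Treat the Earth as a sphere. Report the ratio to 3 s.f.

On Mercator, area is exaggerated by sec²φ = 1/cos²φ.
At 63.1°: sec²(63.1°) = 1/0.4524² = 4.885.
At 5.9°: sec²(5.9°) = 1/0.9947² = 1.011.
Ratio = 4.885/1.011 = cos²(5.9°)/cos²(63.1°) ≈ 4.83.

4.83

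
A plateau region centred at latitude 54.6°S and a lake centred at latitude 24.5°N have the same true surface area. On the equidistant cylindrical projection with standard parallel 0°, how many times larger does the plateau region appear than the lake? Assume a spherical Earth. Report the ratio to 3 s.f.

1.57

Plate carrée maps x = Rλ, y = Rφ. The meridian scale is h = 1 and the parallel scale is k = 1/cos φ = sec φ.
Areal scale at 54.6°: h·k = 1.000 × 1.726 = 1.726.
Areal scale at 24.5°: h·k = 1.000 × 1.099 = 1.099.
Ratio = 1.726/1.099 ≈ 1.57.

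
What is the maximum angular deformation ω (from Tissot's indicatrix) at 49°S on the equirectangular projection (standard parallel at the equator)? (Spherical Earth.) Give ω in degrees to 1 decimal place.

24.0°

For the equirectangular projection with φ₀ = 0 (plate carrée), h = 1 along meridians and k = sec φ along parallels.
At 49°: h = 1.000, k = 1.524; principal scales a = 1.524, b = 1.000.
sin(ω/2) = (a − b)/(a + b) = 0.5243/2.524 = 0.2077, so ω = 2 arcsin(0.2077) ≈ 24.0°.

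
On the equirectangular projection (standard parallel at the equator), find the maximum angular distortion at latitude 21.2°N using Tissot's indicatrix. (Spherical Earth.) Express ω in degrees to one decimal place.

4.0°

For the equirectangular projection with φ₀ = 0 (plate carrée), h = 1 along meridians and k = sec φ along parallels.
At 21.2°: h = 1.000, k = 1.073; principal scales a = 1.073, b = 1.000.
sin(ω/2) = (a − b)/(a + b) = 0.07259/2.073 = 0.03502, so ω = 2 arcsin(0.03502) ≈ 4.0°.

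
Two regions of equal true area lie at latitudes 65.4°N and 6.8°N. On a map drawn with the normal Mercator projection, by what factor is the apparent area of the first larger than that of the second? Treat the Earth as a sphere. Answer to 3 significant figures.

5.69

Mercator areal scale is sec²φ.
At 65.4°: sec²(65.4°) = 1/0.4163² = 5.771.
At 6.8°: sec²(6.8°) = 1/0.9930² = 1.014.
Ratio = 5.771/1.014 = cos²(6.8°)/cos²(65.4°) ≈ 5.69.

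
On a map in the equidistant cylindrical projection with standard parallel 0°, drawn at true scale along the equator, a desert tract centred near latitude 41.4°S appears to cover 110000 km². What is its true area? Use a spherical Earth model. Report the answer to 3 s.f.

For the equirectangular projection with φ₀ = 0 (plate carrée), h = 1 along meridians and k = sec φ along parallels.
Areal scale = h·k = 1 × sec φ; at 41.4°, h = 1.000, k = 1.333, so h·k = 1.333.
True area = apparent / (areal scale) = 110000 / 1.333 ≈ 82500 km².

82500 km²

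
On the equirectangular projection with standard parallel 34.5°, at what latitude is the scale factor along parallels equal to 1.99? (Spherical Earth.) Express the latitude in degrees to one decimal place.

65.5°

The equidistant cylindrical projection with φ₀ = 34.5° has h = 1 (meridians true) and k = cos φ₀ / cos φ along parallels.
k = cos φ₀ / cos φ = 1.99  ⇒  cos φ = cos 34.5° / 1.99 = 0.4141.
φ = arccos(0.4141) ≈ 65.5°.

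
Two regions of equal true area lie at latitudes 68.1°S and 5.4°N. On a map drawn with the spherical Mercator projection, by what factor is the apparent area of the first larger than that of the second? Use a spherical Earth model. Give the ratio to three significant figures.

On Mercator, area is exaggerated by sec²φ = 1/cos²φ.
At 68.1°: sec²(68.1°) = 1/0.3730² = 7.188.
At 5.4°: sec²(5.4°) = 1/0.9956² = 1.009.
Ratio = 7.188/1.009 = cos²(5.4°)/cos²(68.1°) ≈ 7.12.

7.12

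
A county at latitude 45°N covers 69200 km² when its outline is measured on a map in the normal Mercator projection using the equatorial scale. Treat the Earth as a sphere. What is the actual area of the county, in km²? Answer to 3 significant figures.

Mercator is conformal, so the point scale is isotropic: h = k = sec φ = 1/cos φ.
Areal scale = k² = sec²φ = 1/cos²(45°) = 1/0.7071² = 2.000.
True area = apparent / (areal scale) = 69200 / 2.000 ≈ 34600 km².

34600 km²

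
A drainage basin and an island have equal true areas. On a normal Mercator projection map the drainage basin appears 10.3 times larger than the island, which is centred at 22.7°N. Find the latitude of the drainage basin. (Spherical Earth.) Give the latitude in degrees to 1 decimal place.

On Mercator, (apparent₁)/(apparent₂) = sec²φ₁ / sec²φ₂ when true areas are equal.
cos²φ₂ / cos²φ₁ = 10.3  ⇒  cos φ₁ = cos 22.7° / √10.3 = 0.9225/3.209 = 0.2875.
φ₁ = arccos(0.2875) ≈ 73.3°.

73.3°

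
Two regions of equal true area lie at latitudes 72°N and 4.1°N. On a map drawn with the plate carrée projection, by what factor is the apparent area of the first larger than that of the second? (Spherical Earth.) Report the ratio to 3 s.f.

3.23

For the equirectangular projection with φ₀ = 0 (plate carrée), h = 1 along meridians and k = sec φ along parallels.
Areal scale at 72°: h·k = 1.000 × 3.236 = 3.236.
Areal scale at 4.1°: h·k = 1.000 × 1.003 = 1.003.
Ratio = 3.236/1.003 ≈ 3.23.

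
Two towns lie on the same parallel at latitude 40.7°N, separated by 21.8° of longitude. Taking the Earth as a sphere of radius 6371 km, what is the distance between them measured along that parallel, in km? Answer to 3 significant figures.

1840 km

Arc length along a parallel = R cos φ · Δλ (with Δλ in radians).
= 6371 × cos 40.7° × (21.8° × π/180) = 6371 × 0.7581 × 0.3805 ≈ 1840 km.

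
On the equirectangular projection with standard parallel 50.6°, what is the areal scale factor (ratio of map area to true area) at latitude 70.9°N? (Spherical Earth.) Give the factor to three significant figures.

The equidistant cylindrical projection with φ₀ = 50.6° has h = 1 (meridians true) and k = cos φ₀ / cos φ along parallels.
Areal scale = h·k = 1 × cos φ₀ / cos φ; at 70.9°, h = 1.000, k = 1.940, so h·k = 1.940.

1.94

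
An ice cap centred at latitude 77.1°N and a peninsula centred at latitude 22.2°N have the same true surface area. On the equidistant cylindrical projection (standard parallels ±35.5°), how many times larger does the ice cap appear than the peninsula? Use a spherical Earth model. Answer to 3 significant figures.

4.15

The equidistant cylindrical projection with φ₀ = 35.5° has h = 1 (meridians true) and k = cos φ₀ / cos φ along parallels.
Areal scale at 77.1°: h·k = 1.000 × 3.647 = 3.647.
Areal scale at 22.2°: h·k = 1.000 × 0.8793 = 0.8793.
Ratio = 3.647/0.8793 ≈ 4.15.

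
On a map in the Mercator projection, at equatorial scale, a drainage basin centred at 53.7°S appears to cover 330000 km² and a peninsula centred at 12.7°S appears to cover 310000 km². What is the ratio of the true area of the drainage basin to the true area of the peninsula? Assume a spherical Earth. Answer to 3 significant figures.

Since Mercator area scale is 1/cos²φ, the true area equals the apparent area multiplied by cos²φ.
True area of drainage basin: 330000 × cos²(53.7°) = 330000 × 0.3505 = 115700 km².
True area of peninsula: 310000 × cos²(12.7°) = 310000 × 0.9517 = 295000 km².
Ratio = 115700 / 295000 ≈ 0.392.

0.392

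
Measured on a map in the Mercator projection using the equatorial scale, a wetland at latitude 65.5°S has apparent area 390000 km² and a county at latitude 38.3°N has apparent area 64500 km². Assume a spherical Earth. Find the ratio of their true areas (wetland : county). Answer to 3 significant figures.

Mercator's areal exaggeration is sec²φ; hence true area = (apparent area) · cos²φ.
True area of wetland: 390000 × cos²(65.5°) = 390000 × 0.1720 = 67070 km².
True area of county: 64500 × cos²(38.3°) = 64500 × 0.6159 = 39720 km².
Ratio = 67070 / 39720 ≈ 1.69.

1.69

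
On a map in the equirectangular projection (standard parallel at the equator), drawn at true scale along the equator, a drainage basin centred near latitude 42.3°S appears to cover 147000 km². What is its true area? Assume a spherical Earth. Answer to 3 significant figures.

109000 km²

In the plate carrée (x = Rλ, y = Rφ), meridians are true-scale (h = 1) and parallels are stretched by k = sec φ.
Areal scale = h·k = 1 × sec φ; at 42.3°, h = 1.000, k = 1.352, so h·k = 1.352.
True area = apparent / (areal scale) = 147000 / 1.352 ≈ 109000 km².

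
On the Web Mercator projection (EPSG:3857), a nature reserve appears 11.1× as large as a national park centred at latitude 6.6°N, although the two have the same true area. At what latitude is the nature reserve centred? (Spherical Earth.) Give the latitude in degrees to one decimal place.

On Mercator, (apparent₁)/(apparent₂) = sec²φ₁ / sec²φ₂ when true areas are equal.
cos²φ₂ / cos²φ₁ = 11.1  ⇒  cos φ₁ = cos 6.6° / √11.1 = 0.9934/3.332 = 0.2982.
φ₁ = arccos(0.2982) ≈ 72.7°.

72.7°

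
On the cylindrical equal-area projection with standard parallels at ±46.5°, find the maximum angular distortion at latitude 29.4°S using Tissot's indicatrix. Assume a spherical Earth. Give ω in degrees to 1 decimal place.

A cylindrical equal-area projection with standard parallel φ₀ has meridian scale h = cos φ / cos φ₀ and parallel scale k = cos φ₀ / cos φ (so areas are preserved, h·k = 1).
At 29.4°: h = 1.266, k = 0.7901; principal scales a = 1.266, b = 0.7901.
sin(ω/2) = (a − b)/(a + b) = 0.4755/2.056 = 0.2313, so ω = 2 arcsin(0.2313) ≈ 26.7°.

26.7°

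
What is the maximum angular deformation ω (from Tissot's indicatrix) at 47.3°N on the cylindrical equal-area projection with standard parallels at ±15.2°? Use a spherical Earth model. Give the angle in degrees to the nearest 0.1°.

39.6°

Cylindrical equal-area (φ₀ = 15.2°): h = cos φ / cos 15.2° along meridians, k = cos 15.2° / cos φ along parallels; h·k = 1.
At 47.3°: h = 0.7027, k = 1.423; principal scales a = 1.423, b = 0.7027.
sin(ω/2) = (a − b)/(a + b) = 0.7202/2.126 = 0.3388, so ω = 2 arcsin(0.3388) ≈ 39.6°.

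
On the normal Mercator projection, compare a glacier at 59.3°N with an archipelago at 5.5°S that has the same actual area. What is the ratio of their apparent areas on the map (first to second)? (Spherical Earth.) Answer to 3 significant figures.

3.80

On Mercator, area is exaggerated by sec²φ = 1/cos²φ.
At 59.3°: sec²(59.3°) = 1/0.5105² = 3.837.
At 5.5°: sec²(5.5°) = 1/0.9954² = 1.009.
Ratio = 3.837/1.009 = cos²(5.5°)/cos²(59.3°) ≈ 3.80.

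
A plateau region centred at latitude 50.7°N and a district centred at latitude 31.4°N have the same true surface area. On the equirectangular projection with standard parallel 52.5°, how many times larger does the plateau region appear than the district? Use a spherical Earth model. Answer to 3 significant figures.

With standard parallel φ₀ = 52.5°, the equirectangular projection gives x = Rλ cos φ₀, y = Rφ, so h = 1 and k = cos 52.5° / cos φ.
Areal scale at 50.7°: h·k = 1.000 × 0.9611 = 0.9611.
Areal scale at 31.4°: h·k = 1.000 × 0.7132 = 0.7132.
Ratio = 0.9611/0.7132 ≈ 1.35.

1.35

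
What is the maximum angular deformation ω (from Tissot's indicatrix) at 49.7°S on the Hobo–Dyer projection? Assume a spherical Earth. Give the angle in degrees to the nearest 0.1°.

The Hobo–Dyer projection is cylindrical equal-area with φ₀ = 37.5°. Cylindrical equal-area (φ₀ = 37.5°): h = cos φ / cos 37.5° along meridians, k = cos 37.5° / cos φ along parallels; h·k = 1.
At 49.7°: h = 0.8153, k = 1.227; principal scales a = 1.227, b = 0.8153.
sin(ω/2) = (a − b)/(a + b) = 0.4113/2.042 = 0.2015, so ω = 2 arcsin(0.2015) ≈ 23.2°.

23.2°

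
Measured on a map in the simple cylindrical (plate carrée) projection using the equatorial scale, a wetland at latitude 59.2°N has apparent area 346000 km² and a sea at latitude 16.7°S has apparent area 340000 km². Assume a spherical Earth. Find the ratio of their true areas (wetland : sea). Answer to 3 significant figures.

Plate carrée has h = 1 and k = sec φ, giving areal scale sec φ; true area = (apparent area) · cos φ.
True area of wetland: 346000 × cos(59.2°) = 346000 × 0.5120 = 177200 km².
True area of sea: 340000 × cos(16.7°) = 340000 × 0.9578 = 325700 km².
Ratio = 177200 / 325700 ≈ 0.544.

0.544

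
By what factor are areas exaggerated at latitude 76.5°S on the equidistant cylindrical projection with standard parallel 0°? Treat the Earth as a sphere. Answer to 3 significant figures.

In the plate carrée (x = Rλ, y = Rφ), meridians are true-scale (h = 1) and parallels are stretched by k = sec φ.
Areal scale = h·k = 1 × sec φ; at 76.5°, h = 1.000, k = 4.284, so h·k = 4.284.

4.28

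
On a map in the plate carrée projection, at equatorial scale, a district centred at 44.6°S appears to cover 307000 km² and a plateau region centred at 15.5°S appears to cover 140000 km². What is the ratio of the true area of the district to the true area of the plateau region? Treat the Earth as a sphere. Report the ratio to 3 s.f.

1.62

On the plate carrée, areal scale = h·k = 1 × sec φ, so true area = apparent × cos φ.
True area of district: 307000 × cos(44.6°) = 307000 × 0.7120 = 218600 km².
True area of plateau region: 140000 × cos(15.5°) = 140000 × 0.9636 = 134900 km².
Ratio = 218600 / 134900 ≈ 1.62.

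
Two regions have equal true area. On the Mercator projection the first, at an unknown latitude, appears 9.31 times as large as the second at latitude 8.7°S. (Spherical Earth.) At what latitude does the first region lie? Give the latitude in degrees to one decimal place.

71.1°

Mercator areal scale is sec²φ, so apparent-area ratio = sec²φ₁ / sec²φ₂ = cos²φ₂ / cos²φ₁.
cos²φ₂ / cos²φ₁ = 9.31  ⇒  cos φ₁ = cos 8.7° / √9.31 = 0.9885/3.051 = 0.3240.
φ₁ = arccos(0.3240) ≈ 71.1°.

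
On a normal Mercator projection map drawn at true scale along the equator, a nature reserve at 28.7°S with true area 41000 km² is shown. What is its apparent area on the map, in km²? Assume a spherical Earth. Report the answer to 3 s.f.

53300 km²

The Mercator projection is conformal; its linear scale factor is the same in every direction and equals sec φ = 1/cos φ.
Areal scale = k² = sec²φ = 1/cos²(28.7°) = 1/0.8771² = 1.300.
Apparent area = 41000 × 1.300 ≈ 53300 km².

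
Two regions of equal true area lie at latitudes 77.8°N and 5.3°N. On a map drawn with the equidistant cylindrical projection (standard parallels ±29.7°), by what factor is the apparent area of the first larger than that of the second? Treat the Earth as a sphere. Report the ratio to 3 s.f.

4.71

The equidistant cylindrical projection with φ₀ = 29.7° has h = 1 (meridians true) and k = cos φ₀ / cos φ along parallels.
Areal scale at 77.8°: h·k = 1.000 × 4.110 = 4.110.
Areal scale at 5.3°: h·k = 1.000 × 0.8724 = 0.8724.
Ratio = 4.110/0.8724 ≈ 4.71.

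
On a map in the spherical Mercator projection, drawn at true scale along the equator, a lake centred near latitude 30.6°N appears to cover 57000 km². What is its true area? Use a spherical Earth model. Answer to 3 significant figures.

42200 km²

The Mercator projection is conformal; its linear scale factor is the same in every direction and equals sec φ = 1/cos φ.
Areal scale = k² = sec²φ = 1/cos²(30.6°) = 1/0.8607² = 1.350.
True area = apparent / (areal scale) = 57000 / 1.350 ≈ 42200 km².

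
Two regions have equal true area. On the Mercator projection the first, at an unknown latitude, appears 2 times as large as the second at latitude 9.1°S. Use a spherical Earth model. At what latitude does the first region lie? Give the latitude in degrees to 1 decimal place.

45.7°

Mercator areal scale is sec²φ, so apparent-area ratio = sec²φ₁ / sec²φ₂ = cos²φ₂ / cos²φ₁.
cos²φ₂ / cos²φ₁ = 2  ⇒  cos φ₁ = cos 9.1° / √2 = 0.9874/1.414 = 0.6982.
φ₁ = arccos(0.6982) ≈ 45.7°.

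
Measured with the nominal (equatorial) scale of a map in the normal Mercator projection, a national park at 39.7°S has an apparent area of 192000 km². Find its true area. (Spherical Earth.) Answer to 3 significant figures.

114000 km²

Mercator is conformal, so the point scale is isotropic: h = k = sec φ = 1/cos φ.
Areal scale = k² = sec²φ = 1/cos²(39.7°) = 1/0.7694² = 1.689.
True area = apparent / (areal scale) = 192000 / 1.689 ≈ 114000 km².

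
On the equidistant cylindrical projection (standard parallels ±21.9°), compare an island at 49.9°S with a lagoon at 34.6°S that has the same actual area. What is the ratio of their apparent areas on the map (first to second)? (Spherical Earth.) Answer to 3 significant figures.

1.28

The equidistant cylindrical projection with φ₀ = 21.9° has h = 1 (meridians true) and k = cos φ₀ / cos φ along parallels.
Areal scale at 49.9°: h·k = 1.000 × 1.440 = 1.440.
Areal scale at 34.6°: h·k = 1.000 × 1.127 = 1.127.
Ratio = 1.440/1.127 ≈ 1.28.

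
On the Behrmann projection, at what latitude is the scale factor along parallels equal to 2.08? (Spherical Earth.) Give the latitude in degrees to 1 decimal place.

Behrmann is a cylindrical equal-area projection with standard parallels at ±30°. For cylindrical equal-area with standard parallel φ₀, h = cos φ / cos φ₀ and k = cos φ₀ / cos φ, so h·k = 1.
k = cos φ₀ / cos φ = 2.08  ⇒  cos φ = cos 30° / 2.08 = 0.4164.
φ = arccos(0.4164) ≈ 65.4°.

65.4°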